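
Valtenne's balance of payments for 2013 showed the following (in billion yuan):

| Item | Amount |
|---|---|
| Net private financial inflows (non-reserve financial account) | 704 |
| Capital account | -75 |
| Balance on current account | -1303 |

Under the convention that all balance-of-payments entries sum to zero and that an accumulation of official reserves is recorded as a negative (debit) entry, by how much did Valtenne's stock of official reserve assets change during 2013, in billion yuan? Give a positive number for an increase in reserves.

-674

Official reserve transactions balance = -((-1303) + (-75) + 704) = 674
An accumulation of reserves is recorded as a debit (negative entry), so the change in the stock of reserves is the negative of that balance.
Change in official reserves = -(674) = -674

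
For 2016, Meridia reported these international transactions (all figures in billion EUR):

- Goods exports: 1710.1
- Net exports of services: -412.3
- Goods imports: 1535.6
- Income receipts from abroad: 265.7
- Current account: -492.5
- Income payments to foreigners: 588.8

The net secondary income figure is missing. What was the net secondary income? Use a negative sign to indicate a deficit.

68.4

Current account = goods balance + services balance + net primary income + net secondary income
Sum of the known components = -560.9
Net secondary income = CA - (known components) = -492.5 - (-560.9) = 68.4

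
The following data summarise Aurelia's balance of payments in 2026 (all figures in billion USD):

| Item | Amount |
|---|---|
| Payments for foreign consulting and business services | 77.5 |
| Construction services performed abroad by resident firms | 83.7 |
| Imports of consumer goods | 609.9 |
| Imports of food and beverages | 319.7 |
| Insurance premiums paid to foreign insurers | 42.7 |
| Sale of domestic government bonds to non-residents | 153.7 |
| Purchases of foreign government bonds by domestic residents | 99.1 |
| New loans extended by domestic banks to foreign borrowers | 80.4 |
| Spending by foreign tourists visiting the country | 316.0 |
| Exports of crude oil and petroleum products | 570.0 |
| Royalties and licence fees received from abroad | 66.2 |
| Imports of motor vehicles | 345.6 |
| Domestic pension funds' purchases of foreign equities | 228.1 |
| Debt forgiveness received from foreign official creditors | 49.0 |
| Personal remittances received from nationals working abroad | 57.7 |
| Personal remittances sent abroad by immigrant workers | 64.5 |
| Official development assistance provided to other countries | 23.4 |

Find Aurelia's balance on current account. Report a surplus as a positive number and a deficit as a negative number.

Goods: -609.9 - 345.6 + 570.0 - 319.7 = -705.2
Services: -42.7 + 316.0 - 77.5 + 66.2 + 83.7 = 345.7
Secondary income: -64.5 + 57.7 - 23.4 = -30.2
Current account = (-705.2) + 345.7 + (-30.2) = -389.7
(Excluded from the current account — financial account: sale of domestic government bonds to non-residents 153.7, purchases of foreign government bonds by domestic residents 99.1, new loans extended by domestic banks to foreign borrowers 80.4, domestic pension funds' purchases of foreign equities 228.1; capital account: debt forgiveness received from foreign official creditors 49.0.)

-389.7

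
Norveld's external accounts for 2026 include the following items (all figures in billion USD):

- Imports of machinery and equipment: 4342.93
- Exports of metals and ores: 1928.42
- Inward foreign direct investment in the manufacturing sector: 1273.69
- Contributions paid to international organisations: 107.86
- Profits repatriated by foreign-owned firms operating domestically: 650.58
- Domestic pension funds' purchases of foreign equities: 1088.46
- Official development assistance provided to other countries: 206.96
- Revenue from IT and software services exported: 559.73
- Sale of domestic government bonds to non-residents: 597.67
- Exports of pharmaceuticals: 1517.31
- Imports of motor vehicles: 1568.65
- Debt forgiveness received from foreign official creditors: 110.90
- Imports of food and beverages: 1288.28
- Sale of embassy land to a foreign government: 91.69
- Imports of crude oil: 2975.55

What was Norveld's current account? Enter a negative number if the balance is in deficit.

-7135.35

Goods: 1928.42 - 1568.65 - 2975.55 - 1288.28 - 4342.93 + 1517.31 = -6729.68
Services: 559.73
Primary income: -650.58
Secondary income: -206.96 - 107.86 = -314.82
Current account = (-6729.68) + 559.73 + (-650.58) + (-314.82) = -7135.35
(Excluded from the current account — financial account: inward foreign direct investment in the manufacturing sector 1273.69, domestic pension funds' purchases of foreign equities 1088.46, sale of domestic government bonds to non-residents 597.67; capital account: debt forgiveness received from foreign official creditors 110.90, sale of embassy land to a foreign government 91.69.)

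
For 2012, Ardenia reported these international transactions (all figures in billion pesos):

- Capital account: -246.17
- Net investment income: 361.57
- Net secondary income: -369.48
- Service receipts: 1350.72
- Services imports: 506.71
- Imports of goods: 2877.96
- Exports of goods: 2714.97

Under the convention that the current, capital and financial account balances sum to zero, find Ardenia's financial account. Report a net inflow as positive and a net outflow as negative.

Goods balance = 2714.97 - 2877.96 = -162.99
Services balance = 1350.72 - 506.71 = 844.01
Trade balance (goods + services) = -162.99 + 844.01 = 681.02
Net primary income = 361.57
Net secondary income = -369.48
Current account = 681.02 + 361.57 + (-369.48) = 673.11
Financial account = -(673.11 + (-246.17)) = -426.94

-426.94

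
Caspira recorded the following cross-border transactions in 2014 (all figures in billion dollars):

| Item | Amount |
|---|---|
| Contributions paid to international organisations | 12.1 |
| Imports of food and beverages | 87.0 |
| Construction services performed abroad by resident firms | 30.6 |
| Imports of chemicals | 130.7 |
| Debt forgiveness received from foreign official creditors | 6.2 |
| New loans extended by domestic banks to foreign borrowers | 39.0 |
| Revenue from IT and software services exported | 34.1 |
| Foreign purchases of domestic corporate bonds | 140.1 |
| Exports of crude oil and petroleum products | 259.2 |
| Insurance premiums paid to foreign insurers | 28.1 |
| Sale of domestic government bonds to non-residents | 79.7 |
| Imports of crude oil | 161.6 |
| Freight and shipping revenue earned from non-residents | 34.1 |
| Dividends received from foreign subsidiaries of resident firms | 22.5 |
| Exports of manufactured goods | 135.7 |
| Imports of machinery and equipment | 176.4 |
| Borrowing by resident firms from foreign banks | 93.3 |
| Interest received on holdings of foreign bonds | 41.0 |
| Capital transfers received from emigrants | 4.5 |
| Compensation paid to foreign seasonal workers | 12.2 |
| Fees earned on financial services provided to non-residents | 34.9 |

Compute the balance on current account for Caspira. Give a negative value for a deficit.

Goods: 259.2 - 87.0 - 161.6 + 135.7 - 130.7 - 176.4 = -160.8
Services: 34.1 + 30.6 - 28.1 + 34.1 + 34.9 = 105.6
Primary income: -12.2 + 41.0 + 22.5 = 51.3
Secondary income: -12.1
Current account = (-160.8) + 105.6 + 51.3 + (-12.1) = -16.0
(Excluded from the current account — capital account: debt forgiveness received from foreign official creditors 6.2, capital transfers received from emigrants 4.5; financial account: new loans extended by domestic banks to foreign borrowers 39.0, foreign purchases of domestic corporate bonds 140.1, sale of domestic government bonds to non-residents 79.7, borrowing by resident firms from foreign banks 93.3.)

-16.0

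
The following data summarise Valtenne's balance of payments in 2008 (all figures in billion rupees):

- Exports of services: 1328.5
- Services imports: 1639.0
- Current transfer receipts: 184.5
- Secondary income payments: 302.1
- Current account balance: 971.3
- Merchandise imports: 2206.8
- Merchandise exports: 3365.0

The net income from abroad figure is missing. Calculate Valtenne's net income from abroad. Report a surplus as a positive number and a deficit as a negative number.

241.2

Current account = goods balance + services balance + net primary income + net secondary income
Sum of the known components = 730.1
Net income from abroad = CA - (known components) = 971.3 - 730.1 = 241.2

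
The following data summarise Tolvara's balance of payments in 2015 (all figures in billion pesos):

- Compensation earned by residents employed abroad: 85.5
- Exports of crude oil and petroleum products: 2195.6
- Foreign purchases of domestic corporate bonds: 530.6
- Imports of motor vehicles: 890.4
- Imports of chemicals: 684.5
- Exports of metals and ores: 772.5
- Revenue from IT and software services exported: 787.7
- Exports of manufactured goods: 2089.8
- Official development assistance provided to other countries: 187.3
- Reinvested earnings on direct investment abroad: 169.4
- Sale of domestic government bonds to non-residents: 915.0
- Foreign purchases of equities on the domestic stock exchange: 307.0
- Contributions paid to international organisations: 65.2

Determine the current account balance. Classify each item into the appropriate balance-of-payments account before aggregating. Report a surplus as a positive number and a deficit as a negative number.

Goods: -684.5 - 890.4 + 772.5 + 2089.8 + 2195.6 = 3483.0
Services: 787.7
Primary income: 85.5 + 169.4 = 254.9
Secondary income: -65.2 - 187.3 = -252.5
Current account = 3483.0 + 787.7 + 254.9 + (-252.5) = 4273.1
(Excluded from the current account — financial account: foreign purchases of domestic corporate bonds 530.6, sale of domestic government bonds to non-residents 915.0, foreign purchases of equities on the domestic stock exchange 307.0.)

4273.1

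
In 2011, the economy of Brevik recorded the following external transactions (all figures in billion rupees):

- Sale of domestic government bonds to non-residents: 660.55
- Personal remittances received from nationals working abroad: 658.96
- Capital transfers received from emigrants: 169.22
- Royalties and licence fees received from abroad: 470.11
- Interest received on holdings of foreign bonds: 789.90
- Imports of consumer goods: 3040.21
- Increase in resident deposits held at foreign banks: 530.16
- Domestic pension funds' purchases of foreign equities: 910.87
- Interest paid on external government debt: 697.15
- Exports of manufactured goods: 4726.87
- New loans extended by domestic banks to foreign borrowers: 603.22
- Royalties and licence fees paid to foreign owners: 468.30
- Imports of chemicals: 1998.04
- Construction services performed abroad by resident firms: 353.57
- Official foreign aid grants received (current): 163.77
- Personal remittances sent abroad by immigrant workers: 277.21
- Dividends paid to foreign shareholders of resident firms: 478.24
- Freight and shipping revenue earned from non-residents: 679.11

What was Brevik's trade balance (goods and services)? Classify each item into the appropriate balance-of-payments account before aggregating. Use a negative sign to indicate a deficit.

723.11

Goods: 4726.87 - 3040.21 - 1998.04 = -311.38
Services: -468.30 + 470.11 + 679.11 + 353.57 = 1034.49
Trade balance = -311.38 + 1034.49 = 723.11
(Excluded from the trade balance — financial account: sale of domestic government bonds to non-residents 660.55, increase in resident deposits held at foreign banks 530.16, domestic pension funds' purchases of foreign equities 910.87, new loans extended by domestic banks to foreign borrowers 603.22; secondary income: personal remittances received from nationals working abroad 658.96, official foreign aid grants received (current) 163.77, personal remittances sent abroad by immigrant workers 277.21; capital account: capital transfers received from emigrants 169.22; primary income: interest received on holdings of foreign bonds 789.90, interest paid on external government debt 697.15, dividends paid to foreign shareholders of resident firms 478.24.)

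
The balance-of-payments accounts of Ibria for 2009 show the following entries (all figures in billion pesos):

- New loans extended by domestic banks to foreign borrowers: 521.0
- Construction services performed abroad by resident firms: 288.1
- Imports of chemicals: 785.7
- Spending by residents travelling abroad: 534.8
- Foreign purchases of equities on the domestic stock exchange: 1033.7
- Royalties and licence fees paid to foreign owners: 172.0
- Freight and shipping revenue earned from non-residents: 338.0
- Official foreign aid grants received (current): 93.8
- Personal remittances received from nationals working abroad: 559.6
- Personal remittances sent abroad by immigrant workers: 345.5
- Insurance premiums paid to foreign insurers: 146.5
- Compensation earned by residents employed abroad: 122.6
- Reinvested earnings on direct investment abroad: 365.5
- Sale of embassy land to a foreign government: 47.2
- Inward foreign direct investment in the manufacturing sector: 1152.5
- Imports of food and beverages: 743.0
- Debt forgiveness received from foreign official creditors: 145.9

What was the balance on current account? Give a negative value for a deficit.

Goods: -743.0 - 785.7 = -1528.7
Services: 288.1 + 338.0 - 172.0 - 146.5 - 534.8 = -227.2
Primary income: 122.6 + 365.5 = 488.1
Secondary income: -345.5 + 559.6 + 93.8 = 307.9
Current account = (-1528.7) + (-227.2) + 488.1 + 307.9 = -959.9
(Excluded from the current account — financial account: new loans extended by domestic banks to foreign borrowers 521.0, foreign purchases of equities on the domestic stock exchange 1033.7, inward foreign direct investment in the manufacturing sector 1152.5; capital account: sale of embassy land to a foreign government 47.2, debt forgiveness received from foreign official creditors 145.9.)

-959.9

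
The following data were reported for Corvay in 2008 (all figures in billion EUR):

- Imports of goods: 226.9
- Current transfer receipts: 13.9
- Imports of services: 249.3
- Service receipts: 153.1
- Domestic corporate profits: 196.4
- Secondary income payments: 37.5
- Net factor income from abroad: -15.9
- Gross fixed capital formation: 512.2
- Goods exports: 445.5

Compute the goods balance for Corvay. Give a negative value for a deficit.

Goods balance = 445.5 - 226.9 = 218.6

218.6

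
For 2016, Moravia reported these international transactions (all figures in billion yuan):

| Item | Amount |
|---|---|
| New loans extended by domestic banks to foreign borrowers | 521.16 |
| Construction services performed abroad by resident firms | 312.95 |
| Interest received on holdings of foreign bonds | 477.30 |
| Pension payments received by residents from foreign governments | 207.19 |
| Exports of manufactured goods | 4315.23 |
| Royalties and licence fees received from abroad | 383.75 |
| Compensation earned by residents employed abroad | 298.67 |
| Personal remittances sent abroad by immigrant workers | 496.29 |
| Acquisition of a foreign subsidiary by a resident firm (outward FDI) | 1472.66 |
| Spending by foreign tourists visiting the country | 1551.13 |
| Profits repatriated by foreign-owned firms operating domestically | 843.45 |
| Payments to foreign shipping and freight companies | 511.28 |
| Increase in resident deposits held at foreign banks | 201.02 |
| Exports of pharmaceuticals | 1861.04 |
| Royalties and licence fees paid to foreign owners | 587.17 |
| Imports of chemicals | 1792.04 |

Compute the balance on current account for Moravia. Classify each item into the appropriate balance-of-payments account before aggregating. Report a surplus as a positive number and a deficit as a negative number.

Goods: 4315.23 - 1792.04 + 1861.04 = 4384.23
Services: -511.28 + 383.75 + 1551.13 + 312.95 - 587.17 = 1149.38
Primary income: 477.30 + 298.67 - 843.45 = -67.48
Secondary income: 207.19 - 496.29 = -289.10
Current account = 4384.23 + 1149.38 + (-67.48) + (-289.10) = 5177.03
(Excluded from the current account — financial account: new loans extended by domestic banks to foreign borrowers 521.16, acquisition of a foreign subsidiary by a resident firm (outward FDI) 1472.66, increase in resident deposits held at foreign banks 201.02.)

5177.03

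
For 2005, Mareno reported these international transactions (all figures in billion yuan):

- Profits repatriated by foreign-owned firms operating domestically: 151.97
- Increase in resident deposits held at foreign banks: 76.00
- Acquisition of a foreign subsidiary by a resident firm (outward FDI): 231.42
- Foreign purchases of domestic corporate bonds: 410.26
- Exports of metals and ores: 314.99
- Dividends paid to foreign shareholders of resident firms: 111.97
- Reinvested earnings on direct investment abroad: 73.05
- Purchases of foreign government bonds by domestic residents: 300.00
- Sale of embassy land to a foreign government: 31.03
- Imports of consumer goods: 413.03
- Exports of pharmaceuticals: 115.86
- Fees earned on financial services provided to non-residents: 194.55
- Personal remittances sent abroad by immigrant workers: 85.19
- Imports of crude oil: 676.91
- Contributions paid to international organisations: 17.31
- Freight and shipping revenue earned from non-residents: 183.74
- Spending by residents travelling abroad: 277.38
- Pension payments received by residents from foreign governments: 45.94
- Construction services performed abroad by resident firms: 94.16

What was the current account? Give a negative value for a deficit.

-711.47

Goods: -676.91 + 115.86 + 314.99 - 413.03 = -659.09
Services: 94.16 - 277.38 + 194.55 + 183.74 = 195.07
Primary income: -111.97 + 73.05 - 151.97 = -190.89
Secondary income: -17.31 - 85.19 + 45.94 = -56.56
Current account = (-659.09) + 195.07 + (-190.89) + (-56.56) = -711.47
(Excluded from the current account — financial account: increase in resident deposits held at foreign banks 76.00, acquisition of a foreign subsidiary by a resident firm (outward FDI) 231.42, foreign purchases of domestic corporate bonds 410.26, purchases of foreign government bonds by domestic residents 300.00; capital account: sale of embassy land to a foreign government 31.03.)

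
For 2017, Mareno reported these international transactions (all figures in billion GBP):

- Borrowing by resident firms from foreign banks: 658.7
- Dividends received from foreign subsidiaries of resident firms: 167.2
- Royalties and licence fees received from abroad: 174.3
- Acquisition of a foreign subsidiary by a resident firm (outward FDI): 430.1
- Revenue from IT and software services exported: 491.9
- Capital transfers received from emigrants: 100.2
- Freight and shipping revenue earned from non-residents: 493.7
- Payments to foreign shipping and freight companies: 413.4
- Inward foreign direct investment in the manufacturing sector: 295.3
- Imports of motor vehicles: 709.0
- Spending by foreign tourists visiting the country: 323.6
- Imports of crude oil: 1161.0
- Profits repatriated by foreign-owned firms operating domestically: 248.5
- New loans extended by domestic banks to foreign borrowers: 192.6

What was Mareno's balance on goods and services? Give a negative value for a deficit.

-799.9

Goods: -709.0 - 1161.0 = -1870.0
Services: 323.6 + 491.9 + 493.7 + 174.3 - 413.4 = 1070.1
Trade balance = -1870.0 + 1070.1 = -799.9
(Excluded from the trade balance — financial account: borrowing by resident firms from foreign banks 658.7, acquisition of a foreign subsidiary by a resident firm (outward FDI) 430.1, inward foreign direct investment in the manufacturing sector 295.3, new loans extended by domestic banks to foreign borrowers 192.6; primary income: dividends received from foreign subsidiaries of resident firms 167.2, profits repatriated by foreign-owned firms operating domestically 248.5; capital account: capital transfers received from emigrants 100.2.)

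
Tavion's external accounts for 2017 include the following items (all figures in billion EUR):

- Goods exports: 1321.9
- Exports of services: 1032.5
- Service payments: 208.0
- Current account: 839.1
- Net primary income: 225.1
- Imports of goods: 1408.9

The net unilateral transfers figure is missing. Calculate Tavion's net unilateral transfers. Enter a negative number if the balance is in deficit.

Current account = goods balance + services balance + net primary income + net secondary income
Sum of the known components = 962.6
Net unilateral transfers = CA - (known components) = 839.1 - 962.6 = -123.5

-123.5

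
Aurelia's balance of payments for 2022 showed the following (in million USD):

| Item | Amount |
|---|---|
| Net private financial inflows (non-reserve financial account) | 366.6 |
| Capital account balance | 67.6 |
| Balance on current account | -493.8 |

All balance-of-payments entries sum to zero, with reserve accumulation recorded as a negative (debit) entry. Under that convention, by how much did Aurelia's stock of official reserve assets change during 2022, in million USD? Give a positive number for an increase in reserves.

Official reserve transactions balance = -((-493.8) + 67.6 + 366.6) = 59.6
An accumulation of reserves is recorded as a debit (negative entry), so the change in the stock of reserves is the negative of that balance.
Change in official reserves = -(59.6) = -59.6

-59.6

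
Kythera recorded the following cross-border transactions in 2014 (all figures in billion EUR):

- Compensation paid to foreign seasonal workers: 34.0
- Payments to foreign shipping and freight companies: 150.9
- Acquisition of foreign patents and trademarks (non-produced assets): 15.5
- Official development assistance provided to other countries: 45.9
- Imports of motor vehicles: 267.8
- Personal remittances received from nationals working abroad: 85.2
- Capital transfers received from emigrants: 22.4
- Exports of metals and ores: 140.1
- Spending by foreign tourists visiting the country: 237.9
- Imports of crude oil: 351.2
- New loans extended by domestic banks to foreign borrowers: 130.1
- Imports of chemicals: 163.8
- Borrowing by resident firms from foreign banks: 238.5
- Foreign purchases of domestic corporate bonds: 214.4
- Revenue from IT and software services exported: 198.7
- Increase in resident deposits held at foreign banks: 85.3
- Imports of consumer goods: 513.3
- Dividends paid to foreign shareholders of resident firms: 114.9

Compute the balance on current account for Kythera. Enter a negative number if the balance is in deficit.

-979.9

Goods: -351.2 - 513.3 - 267.8 - 163.8 + 140.1 = -1156.0
Services: 198.7 + 237.9 - 150.9 = 285.7
Primary income: -114.9 - 34.0 = -148.9
Secondary income: -45.9 + 85.2 = 39.3
Current account = (-1156.0) + 285.7 + (-148.9) + 39.3 = -979.9
(Excluded from the current account — capital account: acquisition of foreign patents and trademarks (non-produced assets) 15.5, capital transfers received from emigrants 22.4; financial account: new loans extended by domestic banks to foreign borrowers 130.1, borrowing by resident firms from foreign banks 238.5, foreign purchases of domestic corporate bonds 214.4, increase in resident deposits held at foreign banks 85.3.)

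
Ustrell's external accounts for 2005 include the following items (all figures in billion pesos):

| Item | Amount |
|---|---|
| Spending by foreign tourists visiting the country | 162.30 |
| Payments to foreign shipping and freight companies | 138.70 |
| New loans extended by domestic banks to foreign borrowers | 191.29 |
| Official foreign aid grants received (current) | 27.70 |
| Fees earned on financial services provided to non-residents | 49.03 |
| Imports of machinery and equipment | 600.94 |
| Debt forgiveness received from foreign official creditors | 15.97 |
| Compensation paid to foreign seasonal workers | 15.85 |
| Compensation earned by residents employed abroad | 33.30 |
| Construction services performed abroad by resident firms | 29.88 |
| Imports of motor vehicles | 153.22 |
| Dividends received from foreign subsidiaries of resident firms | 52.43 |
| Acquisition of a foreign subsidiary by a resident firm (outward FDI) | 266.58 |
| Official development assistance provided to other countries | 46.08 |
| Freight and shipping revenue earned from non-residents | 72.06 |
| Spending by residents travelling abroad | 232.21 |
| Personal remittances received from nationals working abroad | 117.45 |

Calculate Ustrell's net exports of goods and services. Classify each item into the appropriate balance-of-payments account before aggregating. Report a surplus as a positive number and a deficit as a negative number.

Goods: -600.94 - 153.22 = -754.16
Services: -232.21 + 72.06 + 162.30 - 138.70 + 49.03 + 29.88 = -57.64
Trade balance = -754.16 + (-57.64) = -811.80
(Excluded from the trade balance — financial account: new loans extended by domestic banks to foreign borrowers 191.29, acquisition of a foreign subsidiary by a resident firm (outward FDI) 266.58; secondary income: official foreign aid grants received (current) 27.70, official development assistance provided to other countries 46.08, personal remittances received from nationals working abroad 117.45; capital account: debt forgiveness received from foreign official creditors 15.97; primary income: compensation paid to foreign seasonal workers 15.85, compensation earned by residents employed abroad 33.30, dividends received from foreign subsidiaries of resident firms 52.43.)

-811.80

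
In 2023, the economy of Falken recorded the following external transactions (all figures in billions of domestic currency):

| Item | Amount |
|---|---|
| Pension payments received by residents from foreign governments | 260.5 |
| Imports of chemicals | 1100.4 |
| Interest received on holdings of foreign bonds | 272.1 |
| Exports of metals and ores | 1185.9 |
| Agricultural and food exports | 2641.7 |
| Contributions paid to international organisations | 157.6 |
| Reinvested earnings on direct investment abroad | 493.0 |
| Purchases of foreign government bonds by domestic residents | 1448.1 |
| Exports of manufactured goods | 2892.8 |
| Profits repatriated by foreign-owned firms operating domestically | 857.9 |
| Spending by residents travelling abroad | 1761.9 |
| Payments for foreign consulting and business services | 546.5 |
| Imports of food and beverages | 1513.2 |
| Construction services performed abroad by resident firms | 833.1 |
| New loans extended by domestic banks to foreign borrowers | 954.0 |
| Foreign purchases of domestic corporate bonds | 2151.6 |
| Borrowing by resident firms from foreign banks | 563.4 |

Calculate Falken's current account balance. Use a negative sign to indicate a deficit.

Goods: 2641.7 + 2892.8 - 1513.2 - 1100.4 + 1185.9 = 4106.8
Services: -546.5 + 833.1 - 1761.9 = -1475.3
Primary income: 272.1 + 493.0 - 857.9 = -92.8
Secondary income: 260.5 - 157.6 = 102.9
Current account = 4106.8 + (-1475.3) + (-92.8) + 102.9 = 2641.6
(Excluded from the current account — financial account: purchases of foreign government bonds by domestic residents 1448.1, new loans extended by domestic banks to foreign borrowers 954.0, foreign purchases of domestic corporate bonds 2151.6, borrowing by resident firms from foreign banks 563.4.)

2641.6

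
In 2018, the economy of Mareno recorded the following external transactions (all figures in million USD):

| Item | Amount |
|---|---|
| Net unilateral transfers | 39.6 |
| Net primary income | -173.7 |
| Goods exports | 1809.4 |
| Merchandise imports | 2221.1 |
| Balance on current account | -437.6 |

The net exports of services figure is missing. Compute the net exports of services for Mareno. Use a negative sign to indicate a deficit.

Current account = goods balance + services balance + net primary income + net secondary income
Sum of the known components = -545.8
Net exports of services = CA - (known components) = -437.6 - (-545.8) = 108.2

108.2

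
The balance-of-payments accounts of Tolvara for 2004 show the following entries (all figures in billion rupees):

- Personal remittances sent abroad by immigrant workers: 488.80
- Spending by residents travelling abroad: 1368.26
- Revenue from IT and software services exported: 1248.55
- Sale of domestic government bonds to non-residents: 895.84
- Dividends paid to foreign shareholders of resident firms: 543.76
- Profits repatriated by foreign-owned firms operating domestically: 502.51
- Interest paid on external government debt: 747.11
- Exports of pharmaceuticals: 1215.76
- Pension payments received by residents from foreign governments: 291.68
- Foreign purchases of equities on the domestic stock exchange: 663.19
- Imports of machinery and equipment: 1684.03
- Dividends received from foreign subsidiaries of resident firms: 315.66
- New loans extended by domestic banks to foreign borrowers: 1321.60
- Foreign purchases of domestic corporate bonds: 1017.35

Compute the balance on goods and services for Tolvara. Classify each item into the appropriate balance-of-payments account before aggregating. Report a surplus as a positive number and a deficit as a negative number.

Goods: 1215.76 - 1684.03 = -468.27
Services: 1248.55 - 1368.26 = -119.71
Trade balance = -468.27 + (-119.71) = -587.98
(Excluded from the trade balance — secondary income: personal remittances sent abroad by immigrant workers 488.80, pension payments received by residents from foreign governments 291.68; financial account: sale of domestic government bonds to non-residents 895.84, foreign purchases of equities on the domestic stock exchange 663.19, new loans extended by domestic banks to foreign borrowers 1321.60, foreign purchases of domestic corporate bonds 1017.35; primary income: dividends paid to foreign shareholders of resident firms 543.76, profits repatriated by foreign-owned firms operating domestically 502.51, interest paid on external government debt 747.11, dividends received from foreign subsidiaries of resident firms 315.66.)

-587.98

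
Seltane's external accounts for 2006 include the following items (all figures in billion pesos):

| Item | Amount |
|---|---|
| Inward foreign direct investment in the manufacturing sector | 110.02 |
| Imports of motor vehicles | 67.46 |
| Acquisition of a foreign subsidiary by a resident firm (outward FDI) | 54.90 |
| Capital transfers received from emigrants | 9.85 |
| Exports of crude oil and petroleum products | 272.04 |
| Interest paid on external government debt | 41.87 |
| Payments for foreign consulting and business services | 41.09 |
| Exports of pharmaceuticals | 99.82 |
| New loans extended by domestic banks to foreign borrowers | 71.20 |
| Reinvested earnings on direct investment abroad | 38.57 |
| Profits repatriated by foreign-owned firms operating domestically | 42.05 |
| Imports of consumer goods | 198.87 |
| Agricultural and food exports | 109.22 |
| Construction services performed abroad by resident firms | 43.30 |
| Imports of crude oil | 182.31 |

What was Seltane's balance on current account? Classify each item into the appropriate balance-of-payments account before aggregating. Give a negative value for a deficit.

Goods: -182.31 - 198.87 + 109.22 + 99.82 + 272.04 - 67.46 = 32.44
Services: 43.30 - 41.09 = 2.21
Primary income: -41.87 + 38.57 - 42.05 = -45.35
Current account = 32.44 + 2.21 + (-45.35) = -10.70
(Excluded from the current account — financial account: inward foreign direct investment in the manufacturing sector 110.02, acquisition of a foreign subsidiary by a resident firm (outward FDI) 54.90, new loans extended by domestic banks to foreign borrowers 71.20; capital account: capital transfers received from emigrants 9.85.)

-10.70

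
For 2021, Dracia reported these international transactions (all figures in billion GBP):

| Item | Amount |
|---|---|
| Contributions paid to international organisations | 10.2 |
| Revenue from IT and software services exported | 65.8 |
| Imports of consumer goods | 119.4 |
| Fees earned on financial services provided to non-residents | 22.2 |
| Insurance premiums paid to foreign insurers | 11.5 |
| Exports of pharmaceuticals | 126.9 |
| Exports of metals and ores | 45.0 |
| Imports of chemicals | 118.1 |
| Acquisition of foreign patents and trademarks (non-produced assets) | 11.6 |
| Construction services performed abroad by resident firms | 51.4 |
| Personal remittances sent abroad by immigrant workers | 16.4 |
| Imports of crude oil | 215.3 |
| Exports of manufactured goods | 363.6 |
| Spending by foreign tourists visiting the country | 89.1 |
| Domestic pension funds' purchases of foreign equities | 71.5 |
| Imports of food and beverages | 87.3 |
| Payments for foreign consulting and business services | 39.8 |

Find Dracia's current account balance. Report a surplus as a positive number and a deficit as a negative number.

146.0

Goods: -87.3 - 215.3 + 363.6 + 45.0 + 126.9 - 119.4 - 118.1 = -4.6
Services: 51.4 - 11.5 - 39.8 + 65.8 + 22.2 + 89.1 = 177.2
Secondary income: -10.2 - 16.4 = -26.6
Current account = (-4.6) + 177.2 + (-26.6) = 146.0
(Excluded from the current account — capital account: acquisition of foreign patents and trademarks (non-produced assets) 11.6; financial account: domestic pension funds' purchases of foreign equities 71.5.)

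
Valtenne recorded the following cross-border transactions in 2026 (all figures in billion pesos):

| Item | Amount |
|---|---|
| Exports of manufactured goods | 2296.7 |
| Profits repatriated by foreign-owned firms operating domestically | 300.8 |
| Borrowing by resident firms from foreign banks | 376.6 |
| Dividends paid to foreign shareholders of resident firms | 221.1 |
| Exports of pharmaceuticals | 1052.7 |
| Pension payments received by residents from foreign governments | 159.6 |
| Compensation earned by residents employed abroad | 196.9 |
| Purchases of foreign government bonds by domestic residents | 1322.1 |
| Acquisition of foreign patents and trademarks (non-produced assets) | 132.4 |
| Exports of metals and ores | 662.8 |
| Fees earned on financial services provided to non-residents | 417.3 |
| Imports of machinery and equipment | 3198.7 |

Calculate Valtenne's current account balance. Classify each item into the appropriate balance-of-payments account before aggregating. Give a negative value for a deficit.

Goods: -3198.7 + 662.8 + 2296.7 + 1052.7 = 813.5
Services: 417.3
Primary income: 196.9 - 300.8 - 221.1 = -325.0
Secondary income: 159.6
Current account = 813.5 + 417.3 + (-325.0) + 159.6 = 1065.4
(Excluded from the current account — financial account: borrowing by resident firms from foreign banks 376.6, purchases of foreign government bonds by domestic residents 1322.1; capital account: acquisition of foreign patents and trademarks (non-produced assets) 132.4.)

1065.4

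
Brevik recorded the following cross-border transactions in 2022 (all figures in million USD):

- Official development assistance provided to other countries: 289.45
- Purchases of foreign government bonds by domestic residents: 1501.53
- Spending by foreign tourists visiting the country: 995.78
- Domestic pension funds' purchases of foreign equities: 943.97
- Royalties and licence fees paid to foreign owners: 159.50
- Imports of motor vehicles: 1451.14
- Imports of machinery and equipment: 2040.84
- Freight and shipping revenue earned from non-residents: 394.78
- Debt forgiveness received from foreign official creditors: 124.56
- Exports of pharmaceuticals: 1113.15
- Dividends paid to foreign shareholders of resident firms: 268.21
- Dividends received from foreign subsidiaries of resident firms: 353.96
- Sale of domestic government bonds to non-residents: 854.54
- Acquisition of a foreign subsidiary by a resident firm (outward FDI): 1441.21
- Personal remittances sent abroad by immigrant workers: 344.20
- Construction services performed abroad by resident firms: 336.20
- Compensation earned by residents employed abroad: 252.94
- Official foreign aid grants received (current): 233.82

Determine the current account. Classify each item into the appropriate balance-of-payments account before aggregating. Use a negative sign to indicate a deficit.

-872.71

Goods: -1451.14 - 2040.84 + 1113.15 = -2378.83
Services: -159.50 + 336.20 + 995.78 + 394.78 = 1567.26
Primary income: -268.21 + 353.96 + 252.94 = 338.69
Secondary income: 233.82 - 344.20 - 289.45 = -399.83
Current account = (-2378.83) + 1567.26 + 338.69 + (-399.83) = -872.71
(Excluded from the current account — financial account: purchases of foreign government bonds by domestic residents 1501.53, domestic pension funds' purchases of foreign equities 943.97, sale of domestic government bonds to non-residents 854.54, acquisition of a foreign subsidiary by a resident firm (outward FDI) 1441.21; capital account: debt forgiveness received from foreign official creditors 124.56.)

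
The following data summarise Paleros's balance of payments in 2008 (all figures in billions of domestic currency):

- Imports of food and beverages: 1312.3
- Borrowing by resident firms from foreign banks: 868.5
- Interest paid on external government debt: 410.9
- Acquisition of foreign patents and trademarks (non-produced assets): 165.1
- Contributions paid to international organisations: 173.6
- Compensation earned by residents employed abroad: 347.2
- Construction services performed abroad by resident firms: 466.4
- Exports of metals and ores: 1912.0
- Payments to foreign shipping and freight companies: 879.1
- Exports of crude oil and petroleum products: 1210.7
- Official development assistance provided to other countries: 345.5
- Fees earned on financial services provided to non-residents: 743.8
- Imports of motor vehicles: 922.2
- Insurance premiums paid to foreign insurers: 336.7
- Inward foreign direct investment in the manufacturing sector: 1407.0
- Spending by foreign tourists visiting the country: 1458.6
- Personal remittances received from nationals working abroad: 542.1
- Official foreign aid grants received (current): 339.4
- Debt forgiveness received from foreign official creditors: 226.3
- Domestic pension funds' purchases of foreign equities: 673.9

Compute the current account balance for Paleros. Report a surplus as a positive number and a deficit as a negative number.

Goods: 1210.7 - 1312.3 - 922.2 + 1912.0 = 888.2
Services: 466.4 - 336.7 - 879.1 + 743.8 + 1458.6 = 1453.0
Primary income: 347.2 - 410.9 = -63.7
Secondary income: 339.4 - 345.5 + 542.1 - 173.6 = 362.4
Current account = 888.2 + 1453.0 + (-63.7) + 362.4 = 2639.9
(Excluded from the current account — financial account: borrowing by resident firms from foreign banks 868.5, inward foreign direct investment in the manufacturing sector 1407.0, domestic pension funds' purchases of foreign equities 673.9; capital account: acquisition of foreign patents and trademarks (non-produced assets) 165.1, debt forgiveness received from foreign official creditors 226.3.)

2639.9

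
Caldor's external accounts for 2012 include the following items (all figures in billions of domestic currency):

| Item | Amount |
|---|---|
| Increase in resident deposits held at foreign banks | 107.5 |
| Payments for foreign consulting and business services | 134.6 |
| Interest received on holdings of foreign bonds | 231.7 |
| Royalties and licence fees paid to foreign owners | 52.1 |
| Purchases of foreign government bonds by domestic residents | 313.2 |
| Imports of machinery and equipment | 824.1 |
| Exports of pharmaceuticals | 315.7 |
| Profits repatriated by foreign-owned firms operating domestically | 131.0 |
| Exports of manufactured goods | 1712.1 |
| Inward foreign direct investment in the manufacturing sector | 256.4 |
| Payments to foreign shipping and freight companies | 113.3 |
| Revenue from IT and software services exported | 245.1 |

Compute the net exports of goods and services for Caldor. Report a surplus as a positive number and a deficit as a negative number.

1148.8

Goods: 1712.1 - 824.1 + 315.7 = 1203.7
Services: -113.3 - 52.1 - 134.6 + 245.1 = -54.9
Trade balance = 1203.7 + (-54.9) = 1148.8
(Excluded from the trade balance — financial account: increase in resident deposits held at foreign banks 107.5, purchases of foreign government bonds by domestic residents 313.2, inward foreign direct investment in the manufacturing sector 256.4; primary income: interest received on holdings of foreign bonds 231.7, profits repatriated by foreign-owned firms operating domestically 131.0.)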